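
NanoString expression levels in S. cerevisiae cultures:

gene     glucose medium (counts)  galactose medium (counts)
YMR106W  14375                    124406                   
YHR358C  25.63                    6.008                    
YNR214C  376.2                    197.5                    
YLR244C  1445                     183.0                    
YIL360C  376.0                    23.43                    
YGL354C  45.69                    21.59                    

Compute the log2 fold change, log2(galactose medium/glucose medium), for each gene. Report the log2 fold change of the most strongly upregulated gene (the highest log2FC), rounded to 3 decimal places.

log2(124406/14375) = 3.113  (YMR106W)
log2(6.008/25.63) = -2.093  (YHR358C)
log2(197.5/376.2) = -0.930  (YNR214C)
log2(183.0/1445) = -2.981  (YLR244C)
log2(23.43/376.0) = -4.004  (YIL360C)
log2(21.59/45.69) = -1.082  (YGL354C)
YMR106W is most strongly upregulated.

3.113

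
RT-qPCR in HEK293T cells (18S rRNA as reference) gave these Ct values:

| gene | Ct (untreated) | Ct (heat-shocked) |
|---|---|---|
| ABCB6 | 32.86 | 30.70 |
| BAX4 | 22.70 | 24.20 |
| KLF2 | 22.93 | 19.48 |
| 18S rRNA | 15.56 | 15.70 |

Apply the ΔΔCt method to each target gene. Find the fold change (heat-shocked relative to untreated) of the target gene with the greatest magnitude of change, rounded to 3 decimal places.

12.042

ABCB6: ΔΔCt = (30.70−15.70) − (32.86−15.56) = 15.00 − 17.30 = -2.30; fold change = 2^2.30 = 4.925
BAX4: ΔΔCt = (24.20−15.70) − (22.70−15.56) = 8.50 − 7.14 = 1.36; fold change = 2^-1.36 = 0.390
KLF2: ΔΔCt = (19.48−15.70) − (22.93−15.56) = 3.78 − 7.37 = -3.59; fold change = 2^3.59 = 12.042
KLF2 has the largest |ΔΔCt| = 3.59.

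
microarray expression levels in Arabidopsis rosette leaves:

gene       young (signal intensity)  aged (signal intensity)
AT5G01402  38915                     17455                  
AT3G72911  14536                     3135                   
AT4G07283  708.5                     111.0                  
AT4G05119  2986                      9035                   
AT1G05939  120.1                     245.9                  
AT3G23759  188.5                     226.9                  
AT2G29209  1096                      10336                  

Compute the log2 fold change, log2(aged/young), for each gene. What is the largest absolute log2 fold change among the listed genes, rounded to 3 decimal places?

log2(17455/38915) = -1.157  (AT5G01402)
log2(3135/14536) = -2.213  (AT3G72911)
log2(111.0/708.5) = -2.674  (AT4G07283)
log2(9035/2986) = 1.597  (AT4G05119)
log2(245.9/120.1) = 1.034  (AT1G05939)
log2(226.9/188.5) = 0.267  (AT3G23759)
log2(10336/1096) = 3.237  (AT2G29209)
The largest magnitude belongs to AT2G29209.

3.237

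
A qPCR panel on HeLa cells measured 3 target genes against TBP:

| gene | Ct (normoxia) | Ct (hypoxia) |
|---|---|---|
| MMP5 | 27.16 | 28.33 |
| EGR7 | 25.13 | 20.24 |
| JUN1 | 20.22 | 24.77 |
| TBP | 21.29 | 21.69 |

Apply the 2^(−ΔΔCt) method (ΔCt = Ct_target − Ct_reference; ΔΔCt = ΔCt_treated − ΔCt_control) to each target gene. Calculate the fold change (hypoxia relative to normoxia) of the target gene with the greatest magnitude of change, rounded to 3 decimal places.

MMP5: ΔΔCt = (28.33−21.69) − (27.16−21.29) = 6.64 − 5.87 = 0.77; fold change = 2^-0.77 = 0.586
EGR7: ΔΔCt = (20.24−21.69) − (25.13−21.29) = -1.45 − 3.84 = -5.29; fold change = 2^5.29 = 39.124
JUN1: ΔΔCt = (24.77−21.69) − (20.22−21.29) = 3.08 − (-1.07) = 4.15; fold change = 2^-4.15 = 0.056
EGR7 has the largest |ΔΔCt| = 5.29.

39.124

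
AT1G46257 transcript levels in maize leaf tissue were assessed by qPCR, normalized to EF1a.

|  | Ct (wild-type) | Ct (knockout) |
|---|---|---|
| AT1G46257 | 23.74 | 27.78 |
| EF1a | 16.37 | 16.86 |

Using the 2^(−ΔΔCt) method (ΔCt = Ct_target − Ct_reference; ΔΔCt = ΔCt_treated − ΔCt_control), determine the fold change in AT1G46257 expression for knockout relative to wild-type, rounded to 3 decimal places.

0.085

ΔCt(wild-type) = 23.740 − 16.370 = 7.370
ΔCt(knockout) = 27.780 − 16.860 = 10.920
ΔΔCt = 10.920 − 7.370 = 3.550
Fold change = 2^(−3.550) = 0.0854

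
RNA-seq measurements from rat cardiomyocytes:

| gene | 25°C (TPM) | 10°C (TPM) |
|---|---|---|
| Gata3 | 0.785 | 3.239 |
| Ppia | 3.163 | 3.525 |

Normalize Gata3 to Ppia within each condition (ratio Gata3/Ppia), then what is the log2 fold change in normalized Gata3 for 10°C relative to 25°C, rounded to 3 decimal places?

1.888

Gata3/Ppia (25°C) = 0.785 / 3.163 = 0.24818
Gata3/Ppia (10°C) = 3.239 / 3.525 = 0.91887
Fold change = 0.91887 / 0.24818 = 3.7024
log2(3.7024) = 1.8885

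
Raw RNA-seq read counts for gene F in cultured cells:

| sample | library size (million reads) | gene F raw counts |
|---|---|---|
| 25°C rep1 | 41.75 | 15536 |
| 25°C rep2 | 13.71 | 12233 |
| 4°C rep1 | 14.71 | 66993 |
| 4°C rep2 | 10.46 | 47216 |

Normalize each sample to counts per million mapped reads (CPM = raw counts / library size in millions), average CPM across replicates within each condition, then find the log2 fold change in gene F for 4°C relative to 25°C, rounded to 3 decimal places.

CPM(25°C rep1) = 15536 / 41.75 = 372.1198
CPM(25°C rep2) = 12233 / 13.71 = 892.2684
CPM(4°C rep1) = 66993 / 14.71 = 4554.2488
CPM(4°C rep2) = 47216 / 10.46 = 4513.9579
mean CPM(25°C) = 632.1941; mean CPM(4°C) = 4534.1034
Fold change = 4534.1034 / 632.1941 = 7.17201
log2(7.17201) = 2.8424

2.842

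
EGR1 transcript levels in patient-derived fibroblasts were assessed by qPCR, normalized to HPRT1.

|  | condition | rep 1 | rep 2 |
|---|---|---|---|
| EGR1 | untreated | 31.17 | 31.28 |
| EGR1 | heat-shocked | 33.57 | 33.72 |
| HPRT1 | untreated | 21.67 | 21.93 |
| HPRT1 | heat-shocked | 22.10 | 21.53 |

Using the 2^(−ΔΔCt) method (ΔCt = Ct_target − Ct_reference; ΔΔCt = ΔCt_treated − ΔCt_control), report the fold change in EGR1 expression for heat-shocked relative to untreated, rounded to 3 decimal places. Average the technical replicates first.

Mean Ct: EGR1 untreated 31.225; EGR1 heat-shocked 33.645; HPRT1 untreated 21.800; HPRT1 heat-shocked 21.815
ΔCt(untreated) = 31.225 − 21.800 = 9.425
ΔCt(heat-shocked) = 33.645 − 21.815 = 11.830
ΔΔCt = 11.830 − 9.425 = 2.405
Fold change = 2^(−2.405) = 0.1888

0.189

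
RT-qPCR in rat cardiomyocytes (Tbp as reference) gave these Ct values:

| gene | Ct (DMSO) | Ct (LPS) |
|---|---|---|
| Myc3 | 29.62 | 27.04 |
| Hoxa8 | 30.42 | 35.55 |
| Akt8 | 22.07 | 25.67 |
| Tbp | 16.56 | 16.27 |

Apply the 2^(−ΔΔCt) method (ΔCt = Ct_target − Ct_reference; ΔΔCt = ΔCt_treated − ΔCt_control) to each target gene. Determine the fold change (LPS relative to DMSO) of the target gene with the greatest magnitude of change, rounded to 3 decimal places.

0.023

Myc3: ΔΔCt = (27.04−16.27) − (29.62−16.56) = 10.77 − 13.06 = -2.29; fold change = 2^2.29 = 4.891
Hoxa8: ΔΔCt = (35.55−16.27) − (30.42−16.56) = 19.28 − 13.86 = 5.42; fold change = 2^-5.42 = 0.023
Akt8: ΔΔCt = (25.67−16.27) − (22.07−16.56) = 9.40 − 5.51 = 3.89; fold change = 2^-3.89 = 0.067
Hoxa8 has the largest |ΔΔCt| = 5.42.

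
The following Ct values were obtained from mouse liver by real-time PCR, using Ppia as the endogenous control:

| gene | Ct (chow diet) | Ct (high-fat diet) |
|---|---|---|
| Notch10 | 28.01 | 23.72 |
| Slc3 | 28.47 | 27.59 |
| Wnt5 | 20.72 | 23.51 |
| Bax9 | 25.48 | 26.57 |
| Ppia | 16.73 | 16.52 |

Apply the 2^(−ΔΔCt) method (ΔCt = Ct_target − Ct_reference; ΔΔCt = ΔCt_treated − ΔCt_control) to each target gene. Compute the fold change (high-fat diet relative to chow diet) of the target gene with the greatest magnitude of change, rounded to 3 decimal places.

16.912

Notch10: ΔΔCt = (23.72−16.52) − (28.01−16.73) = 7.20 − 11.28 = -4.08; fold change = 2^4.08 = 16.912
Slc3: ΔΔCt = (27.59−16.52) − (28.47−16.73) = 11.07 − 11.74 = -0.67; fold change = 2^0.67 = 1.591
Wnt5: ΔΔCt = (23.51−16.52) − (20.72−16.73) = 6.99 − 3.99 = 3.00; fold change = 2^-3.00 = 0.125
Bax9: ΔΔCt = (26.57−16.52) − (25.48−16.73) = 10.05 − 8.75 = 1.30; fold change = 2^-1.30 = 0.406
Notch10 has the largest |ΔΔCt| = 4.08.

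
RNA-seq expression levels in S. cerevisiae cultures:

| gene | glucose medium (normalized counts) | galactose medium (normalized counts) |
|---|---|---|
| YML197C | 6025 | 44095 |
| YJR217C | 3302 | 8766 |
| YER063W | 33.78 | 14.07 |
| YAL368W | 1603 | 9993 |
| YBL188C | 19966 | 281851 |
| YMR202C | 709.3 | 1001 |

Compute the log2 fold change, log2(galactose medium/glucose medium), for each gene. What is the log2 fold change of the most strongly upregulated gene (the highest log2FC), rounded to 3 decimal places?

log2(44095/6025) = 2.872  (YML197C)
log2(8766/3302) = 1.409  (YJR217C)
log2(14.07/33.78) = -1.264  (YER063W)
log2(9993/1603) = 2.640  (YAL368W)
log2(281851/19966) = 3.819  (YBL188C)
log2(1001/709.3) = 0.497  (YMR202C)
YBL188C is most strongly upregulated.

3.819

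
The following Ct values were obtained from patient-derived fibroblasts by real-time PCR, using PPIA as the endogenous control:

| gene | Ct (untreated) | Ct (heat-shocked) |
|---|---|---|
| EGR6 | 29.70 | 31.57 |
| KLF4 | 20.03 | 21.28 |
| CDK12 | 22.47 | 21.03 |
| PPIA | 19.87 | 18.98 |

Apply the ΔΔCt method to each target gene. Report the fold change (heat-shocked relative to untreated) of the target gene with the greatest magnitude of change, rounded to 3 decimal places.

EGR6: ΔΔCt = (31.57−18.98) − (29.70−19.87) = 12.59 − 9.83 = 2.76; fold change = 2^-2.76 = 0.148
KLF4: ΔΔCt = (21.28−18.98) − (20.03−19.87) = 2.30 − 0.16 = 2.14; fold change = 2^-2.14 = 0.227
CDK12: ΔΔCt = (21.03−18.98) − (22.47−19.87) = 2.05 − 2.60 = -0.55; fold change = 2^0.55 = 1.464
EGR6 has the largest |ΔΔCt| = 2.76.

0.148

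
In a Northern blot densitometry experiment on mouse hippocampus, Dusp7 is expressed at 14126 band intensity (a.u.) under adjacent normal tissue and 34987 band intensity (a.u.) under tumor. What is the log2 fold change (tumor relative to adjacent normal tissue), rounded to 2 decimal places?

1.31

Fold change = 34987 / 14126 = 2.4768
log2(2.4768) = 1.308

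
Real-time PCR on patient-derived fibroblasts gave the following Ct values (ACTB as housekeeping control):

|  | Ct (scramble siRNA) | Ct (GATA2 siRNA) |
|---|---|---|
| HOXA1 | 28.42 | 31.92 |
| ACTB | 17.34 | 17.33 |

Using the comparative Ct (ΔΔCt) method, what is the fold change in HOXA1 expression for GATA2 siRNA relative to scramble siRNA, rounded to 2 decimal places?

ΔCt(scramble siRNA) = 28.420 − 17.340 = 11.080
ΔCt(GATA2 siRNA) = 31.920 − 17.330 = 14.590
ΔΔCt = 14.590 − 11.080 = 3.510
Fold change = 2^(−3.510) = 0.088

0.09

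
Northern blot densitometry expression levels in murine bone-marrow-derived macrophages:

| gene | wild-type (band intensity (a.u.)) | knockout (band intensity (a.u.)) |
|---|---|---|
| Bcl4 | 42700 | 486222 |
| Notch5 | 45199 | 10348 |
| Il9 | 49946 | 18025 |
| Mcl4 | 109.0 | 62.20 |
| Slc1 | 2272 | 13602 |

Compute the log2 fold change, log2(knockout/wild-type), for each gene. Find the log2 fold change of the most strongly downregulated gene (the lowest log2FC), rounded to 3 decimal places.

log2(486222/42700) = 3.509  (Bcl4)
log2(10348/45199) = -2.127  (Notch5)
log2(18025/49946) = -1.470  (Il9)
log2(62.20/109.0) = -0.809  (Mcl4)
log2(13602/2272) = 2.582  (Slc1)
Notch5 is most strongly downregulated.

-2.127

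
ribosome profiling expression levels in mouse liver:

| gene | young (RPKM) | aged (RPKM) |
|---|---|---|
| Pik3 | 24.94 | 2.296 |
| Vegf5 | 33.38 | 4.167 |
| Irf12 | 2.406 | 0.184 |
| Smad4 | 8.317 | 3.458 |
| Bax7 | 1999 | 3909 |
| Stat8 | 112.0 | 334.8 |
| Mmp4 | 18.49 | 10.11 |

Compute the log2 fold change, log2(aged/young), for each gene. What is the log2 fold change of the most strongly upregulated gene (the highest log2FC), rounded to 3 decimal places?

1.580

log2(2.296/24.94) = -3.441  (Pik3)
log2(4.167/33.38) = -3.002  (Vegf5)
log2(0.184/2.406) = -3.709  (Irf12)
log2(3.458/8.317) = -1.266  (Smad4)
log2(3909/1999) = 0.968  (Bax7)
log2(334.8/112.0) = 1.580  (Stat8)
log2(10.11/18.49) = -0.871  (Mmp4)
Stat8 is most strongly upregulated.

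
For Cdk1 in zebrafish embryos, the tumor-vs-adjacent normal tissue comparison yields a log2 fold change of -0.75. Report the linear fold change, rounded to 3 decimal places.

0.595

Fold change = 2^(-0.75) = 0.5946
That is, Cdk1 drops to 59.5% of the adjacent normal tissue level.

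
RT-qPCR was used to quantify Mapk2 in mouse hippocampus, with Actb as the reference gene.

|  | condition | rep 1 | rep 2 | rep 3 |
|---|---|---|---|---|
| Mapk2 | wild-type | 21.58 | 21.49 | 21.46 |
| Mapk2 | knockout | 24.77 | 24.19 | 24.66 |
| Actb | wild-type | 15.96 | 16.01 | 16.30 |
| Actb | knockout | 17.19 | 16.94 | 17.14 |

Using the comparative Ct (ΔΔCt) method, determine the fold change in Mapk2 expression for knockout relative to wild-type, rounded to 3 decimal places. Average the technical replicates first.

0.245

Mean Ct: Mapk2 wild-type 21.510; Mapk2 knockout 24.540; Actb wild-type 16.090; Actb knockout 17.090
ΔCt(wild-type) = 21.510 − 16.090 = 5.420
ΔCt(knockout) = 24.540 − 17.090 = 7.450
ΔΔCt = 7.450 − 5.420 = 2.030
Fold change = 2^(−2.030) = 0.2449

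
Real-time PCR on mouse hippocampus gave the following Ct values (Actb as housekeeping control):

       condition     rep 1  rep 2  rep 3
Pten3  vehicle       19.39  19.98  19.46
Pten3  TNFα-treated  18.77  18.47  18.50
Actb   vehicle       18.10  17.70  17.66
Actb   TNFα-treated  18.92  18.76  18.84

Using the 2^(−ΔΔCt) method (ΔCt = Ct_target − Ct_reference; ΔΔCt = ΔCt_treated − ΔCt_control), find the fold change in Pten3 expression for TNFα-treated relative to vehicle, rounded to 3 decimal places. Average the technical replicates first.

4.141

Mean Ct: Pten3 vehicle 19.610; Pten3 TNFα-treated 18.580; Actb vehicle 17.820; Actb TNFα-treated 18.840
ΔCt(vehicle) = 19.610 − 17.820 = 1.790
ΔCt(TNFα-treated) = 18.580 − 18.840 = -0.260
ΔΔCt = -0.260 − 1.790 = -2.050
Fold change = 2^(−(-2.050)) = 2^2.050 = 4.1411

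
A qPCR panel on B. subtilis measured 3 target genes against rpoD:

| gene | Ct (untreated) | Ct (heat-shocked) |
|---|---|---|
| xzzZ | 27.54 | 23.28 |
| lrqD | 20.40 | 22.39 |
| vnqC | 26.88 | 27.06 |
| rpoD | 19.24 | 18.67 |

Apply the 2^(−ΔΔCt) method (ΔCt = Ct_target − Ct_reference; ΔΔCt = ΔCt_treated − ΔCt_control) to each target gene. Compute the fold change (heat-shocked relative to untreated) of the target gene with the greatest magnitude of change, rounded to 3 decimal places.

xzzZ: ΔΔCt = (23.28−18.67) − (27.54−19.24) = 4.61 − 8.30 = -3.69; fold change = 2^3.69 = 12.906
lrqD: ΔΔCt = (22.39−18.67) − (20.40−19.24) = 3.72 − 1.16 = 2.56; fold change = 2^-2.56 = 0.170
vnqC: ΔΔCt = (27.06−18.67) − (26.88−19.24) = 8.39 − 7.64 = 0.75; fold change = 2^-0.75 = 0.595
xzzZ has the largest |ΔΔCt| = 3.69.

12.906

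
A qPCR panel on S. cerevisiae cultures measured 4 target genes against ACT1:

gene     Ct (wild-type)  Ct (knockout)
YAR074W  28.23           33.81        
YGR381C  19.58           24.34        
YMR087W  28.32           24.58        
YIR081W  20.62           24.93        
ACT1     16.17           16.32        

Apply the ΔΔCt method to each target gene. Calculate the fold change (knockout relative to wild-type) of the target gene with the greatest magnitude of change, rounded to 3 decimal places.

YAR074W: ΔΔCt = (33.81−16.32) − (28.23−16.17) = 17.49 − 12.06 = 5.43; fold change = 2^-5.43 = 0.023
YGR381C: ΔΔCt = (24.34−16.32) − (19.58−16.17) = 8.02 − 3.41 = 4.61; fold change = 2^-4.61 = 0.041
YMR087W: ΔΔCt = (24.58−16.32) − (28.32−16.17) = 8.26 − 12.15 = -3.89; fold change = 2^3.89 = 14.825
YIR081W: ΔΔCt = (24.93−16.32) − (20.62−16.17) = 8.61 − 4.45 = 4.16; fold change = 2^-4.16 = 0.056
YAR074W has the largest |ΔΔCt| = 5.43.

0.023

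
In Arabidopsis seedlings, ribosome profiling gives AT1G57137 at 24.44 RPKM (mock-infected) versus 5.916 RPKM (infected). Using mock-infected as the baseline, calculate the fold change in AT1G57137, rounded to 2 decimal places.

Fold change = 5.916 / 24.44 = 0.242
AT1G57137 is downregulated.

0.24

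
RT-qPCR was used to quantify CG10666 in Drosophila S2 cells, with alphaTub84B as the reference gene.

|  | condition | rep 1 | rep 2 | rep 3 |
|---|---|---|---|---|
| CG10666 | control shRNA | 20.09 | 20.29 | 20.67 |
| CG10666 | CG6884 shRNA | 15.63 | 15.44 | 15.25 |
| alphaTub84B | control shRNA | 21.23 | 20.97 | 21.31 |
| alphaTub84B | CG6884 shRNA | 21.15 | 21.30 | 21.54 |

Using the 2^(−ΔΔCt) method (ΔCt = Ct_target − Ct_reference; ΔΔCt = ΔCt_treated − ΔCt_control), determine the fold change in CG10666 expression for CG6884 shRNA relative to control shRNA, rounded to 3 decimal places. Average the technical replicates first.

33.591

Mean Ct: CG10666 control shRNA 20.350; CG10666 CG6884 shRNA 15.440; alphaTub84B control shRNA 21.170; alphaTub84B CG6884 shRNA 21.330
ΔCt(control shRNA) = 20.350 − 21.170 = -0.820
ΔCt(CG6884 shRNA) = 15.440 − 21.330 = -5.890
ΔΔCt = -5.890 − (-0.820) = -5.070
Fold change = 2^(−(-5.070)) = 2^5.070 = 33.5909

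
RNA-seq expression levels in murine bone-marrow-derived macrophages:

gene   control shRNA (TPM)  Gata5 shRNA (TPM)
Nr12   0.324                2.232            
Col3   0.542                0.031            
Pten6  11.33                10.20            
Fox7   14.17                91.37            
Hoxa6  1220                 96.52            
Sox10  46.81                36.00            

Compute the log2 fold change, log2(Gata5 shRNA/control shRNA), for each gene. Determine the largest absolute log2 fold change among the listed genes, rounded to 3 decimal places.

4.128

log2(2.232/0.324) = 2.784  (Nr12)
log2(0.031/0.542) = -4.128  (Col3)
log2(10.20/11.33) = -0.152  (Pten6)
log2(91.37/14.17) = 2.689  (Fox7)
log2(96.52/1220) = -3.660  (Hoxa6)
log2(36.00/46.81) = -0.379  (Sox10)
The largest magnitude belongs to Col3.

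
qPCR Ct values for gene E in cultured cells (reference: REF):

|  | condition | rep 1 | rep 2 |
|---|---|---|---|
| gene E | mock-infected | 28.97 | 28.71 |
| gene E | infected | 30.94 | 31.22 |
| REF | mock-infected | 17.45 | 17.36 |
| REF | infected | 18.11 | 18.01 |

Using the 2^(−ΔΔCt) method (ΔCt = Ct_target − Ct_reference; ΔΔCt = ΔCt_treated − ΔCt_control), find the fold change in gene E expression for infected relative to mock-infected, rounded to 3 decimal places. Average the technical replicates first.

0.333

Mean Ct: gene E mock-infected 28.840; gene E infected 31.080; REF mock-infected 17.405; REF infected 18.060
ΔCt(mock-infected) = 28.840 − 17.405 = 11.435
ΔCt(infected) = 31.080 − 18.060 = 13.020
ΔΔCt = 13.020 − 11.435 = 1.585
Fold change = 2^(−1.585) = 0.3333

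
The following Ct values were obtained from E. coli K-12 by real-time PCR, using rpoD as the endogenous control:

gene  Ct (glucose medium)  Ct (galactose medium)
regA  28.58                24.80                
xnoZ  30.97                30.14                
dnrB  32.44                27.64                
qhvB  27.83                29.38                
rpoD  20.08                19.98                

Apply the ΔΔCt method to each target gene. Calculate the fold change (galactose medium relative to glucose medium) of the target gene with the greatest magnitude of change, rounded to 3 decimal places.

regA: ΔΔCt = (24.80−19.98) − (28.58−20.08) = 4.82 − 8.50 = -3.68; fold change = 2^3.68 = 12.817
xnoZ: ΔΔCt = (30.14−19.98) − (30.97−20.08) = 10.16 − 10.89 = -0.73; fold change = 2^0.73 = 1.659
dnrB: ΔΔCt = (27.64−19.98) − (32.44−20.08) = 7.66 − 12.36 = -4.70; fold change = 2^4.70 = 25.992
qhvB: ΔΔCt = (29.38−19.98) − (27.83−20.08) = 9.40 − 7.75 = 1.65; fold change = 2^-1.65 = 0.319
dnrB has the largest |ΔΔCt| = 4.70.

25.992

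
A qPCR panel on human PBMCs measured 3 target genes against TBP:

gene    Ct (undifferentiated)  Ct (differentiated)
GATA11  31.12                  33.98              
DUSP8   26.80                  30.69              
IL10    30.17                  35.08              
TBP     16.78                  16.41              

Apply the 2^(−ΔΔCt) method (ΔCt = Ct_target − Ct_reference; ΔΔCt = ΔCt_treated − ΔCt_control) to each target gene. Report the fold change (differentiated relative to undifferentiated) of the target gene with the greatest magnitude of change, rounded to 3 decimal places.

GATA11: ΔΔCt = (33.98−16.41) − (31.12−16.78) = 17.57 − 14.34 = 3.23; fold change = 2^-3.23 = 0.107
DUSP8: ΔΔCt = (30.69−16.41) − (26.80−16.78) = 14.28 − 10.02 = 4.26; fold change = 2^-4.26 = 0.052
IL10: ΔΔCt = (35.08−16.41) − (30.17−16.78) = 18.67 − 13.39 = 5.28; fold change = 2^-5.28 = 0.026
IL10 has the largest |ΔΔCt| = 5.28.

0.026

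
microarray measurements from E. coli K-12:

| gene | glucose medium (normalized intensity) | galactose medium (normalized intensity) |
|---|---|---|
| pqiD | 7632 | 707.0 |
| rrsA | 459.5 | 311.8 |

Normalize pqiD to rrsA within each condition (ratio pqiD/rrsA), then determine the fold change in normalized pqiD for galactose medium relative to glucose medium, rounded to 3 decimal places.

pqiD/rrsA (glucose medium) = 7632 / 459.5 = 16.609
pqiD/rrsA (galactose medium) = 707.0 / 311.8 = 2.2675
Fold change = 2.2675 / 16.609 = 0.1365

0.137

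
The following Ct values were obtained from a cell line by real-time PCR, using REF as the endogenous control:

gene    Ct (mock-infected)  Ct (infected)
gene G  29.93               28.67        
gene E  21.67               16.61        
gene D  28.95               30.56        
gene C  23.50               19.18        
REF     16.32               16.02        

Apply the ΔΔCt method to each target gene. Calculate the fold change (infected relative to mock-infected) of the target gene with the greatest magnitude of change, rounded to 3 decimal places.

gene G: ΔΔCt = (28.67−16.02) − (29.93−16.32) = 12.65 − 13.61 = -0.96; fold change = 2^0.96 = 1.945
gene E: ΔΔCt = (16.61−16.02) − (21.67−16.32) = 0.59 − 5.35 = -4.76; fold change = 2^4.76 = 27.096
gene D: ΔΔCt = (30.56−16.02) − (28.95−16.32) = 14.54 − 12.63 = 1.91; fold change = 2^-1.91 = 0.266
gene C: ΔΔCt = (19.18−16.02) − (23.50−16.32) = 3.16 − 7.18 = -4.02; fold change = 2^4.02 = 16.223
gene E has the largest |ΔΔCt| = 4.76.

27.096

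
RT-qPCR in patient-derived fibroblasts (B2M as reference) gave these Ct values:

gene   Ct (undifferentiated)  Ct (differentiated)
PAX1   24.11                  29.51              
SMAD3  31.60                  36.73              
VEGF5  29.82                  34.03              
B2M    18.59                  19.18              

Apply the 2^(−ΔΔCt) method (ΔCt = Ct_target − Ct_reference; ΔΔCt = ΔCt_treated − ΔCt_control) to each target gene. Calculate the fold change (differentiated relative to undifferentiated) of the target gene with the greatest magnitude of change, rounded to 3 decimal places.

0.036

PAX1: ΔΔCt = (29.51−19.18) − (24.11−18.59) = 10.33 − 5.52 = 4.81; fold change = 2^-4.81 = 0.036
SMAD3: ΔΔCt = (36.73−19.18) − (31.60−18.59) = 17.55 − 13.01 = 4.54; fold change = 2^-4.54 = 0.043
VEGF5: ΔΔCt = (34.03−19.18) − (29.82−18.59) = 14.85 − 11.23 = 3.62; fold change = 2^-3.62 = 0.081
PAX1 has the largest |ΔΔCt| = 4.81.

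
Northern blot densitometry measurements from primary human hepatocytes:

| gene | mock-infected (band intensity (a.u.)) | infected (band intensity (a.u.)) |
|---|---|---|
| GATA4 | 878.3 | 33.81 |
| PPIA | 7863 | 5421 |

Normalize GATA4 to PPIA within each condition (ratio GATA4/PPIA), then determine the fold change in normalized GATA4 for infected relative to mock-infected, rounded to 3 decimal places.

GATA4/PPIA (mock-infected) = 878.3 / 7863 = 0.1117
GATA4/PPIA (infected) = 33.81 / 5421 = 0.0062369
Fold change = 0.0062369 / 0.1117 = 0.0558

0.056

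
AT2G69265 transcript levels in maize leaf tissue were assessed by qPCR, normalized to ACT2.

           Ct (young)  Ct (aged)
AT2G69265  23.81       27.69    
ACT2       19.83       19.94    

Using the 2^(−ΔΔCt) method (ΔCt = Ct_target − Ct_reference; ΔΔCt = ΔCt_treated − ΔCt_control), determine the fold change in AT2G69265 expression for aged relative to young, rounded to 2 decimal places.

0.07

ΔCt(young) = 23.810 − 19.830 = 3.980
ΔCt(aged) = 27.690 − 19.940 = 7.750
ΔΔCt = 7.750 − 3.980 = 3.770
Fold change = 2^(−3.770) = 0.073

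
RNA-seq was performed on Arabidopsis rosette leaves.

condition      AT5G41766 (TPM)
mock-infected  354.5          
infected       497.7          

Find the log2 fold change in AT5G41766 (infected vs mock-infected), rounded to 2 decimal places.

0.49

Fold change = 497.7 / 354.5 = 1.4039
log2(1.4039) = 0.489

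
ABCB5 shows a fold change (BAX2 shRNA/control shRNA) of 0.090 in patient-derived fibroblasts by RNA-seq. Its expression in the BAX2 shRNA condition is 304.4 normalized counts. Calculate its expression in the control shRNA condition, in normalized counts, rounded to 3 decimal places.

3382.222

control shRNA expression = 304.4 / 0.090 = 3382.222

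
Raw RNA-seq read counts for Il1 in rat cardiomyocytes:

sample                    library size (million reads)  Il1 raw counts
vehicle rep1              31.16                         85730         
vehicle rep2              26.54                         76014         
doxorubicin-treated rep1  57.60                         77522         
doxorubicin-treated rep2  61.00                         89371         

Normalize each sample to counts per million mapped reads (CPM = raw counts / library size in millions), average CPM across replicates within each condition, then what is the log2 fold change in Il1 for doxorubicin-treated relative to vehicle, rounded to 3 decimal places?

-0.998

CPM(vehicle rep1) = 85730 / 31.16 = 2751.2837
CPM(vehicle rep2) = 76014 / 26.54 = 2864.1296
CPM(doxorubicin-treated rep1) = 77522 / 57.60 = 1345.8681
CPM(doxorubicin-treated rep2) = 89371 / 61.00 = 1465.0984
mean CPM(vehicle) = 2807.7067; mean CPM(doxorubicin-treated) = 1405.4832
Fold change = 1405.4832 / 2807.7067 = 0.50058
log2(0.50058) = -0.9983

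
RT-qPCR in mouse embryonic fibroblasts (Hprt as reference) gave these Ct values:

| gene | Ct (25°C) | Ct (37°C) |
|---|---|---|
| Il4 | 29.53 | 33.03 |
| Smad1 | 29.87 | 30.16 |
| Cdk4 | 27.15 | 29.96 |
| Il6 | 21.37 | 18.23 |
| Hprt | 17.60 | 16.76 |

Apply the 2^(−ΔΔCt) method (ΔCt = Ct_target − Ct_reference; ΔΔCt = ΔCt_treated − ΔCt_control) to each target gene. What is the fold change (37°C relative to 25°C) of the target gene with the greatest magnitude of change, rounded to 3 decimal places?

0.049

Il4: ΔΔCt = (33.03−16.76) − (29.53−17.60) = 16.27 − 11.93 = 4.34; fold change = 2^-4.34 = 0.049
Smad1: ΔΔCt = (30.16−16.76) − (29.87−17.60) = 13.40 − 12.27 = 1.13; fold change = 2^-1.13 = 0.457
Cdk4: ΔΔCt = (29.96−16.76) − (27.15−17.60) = 13.20 − 9.55 = 3.65; fold change = 2^-3.65 = 0.080
Il6: ΔΔCt = (18.23−16.76) − (21.37−17.60) = 1.47 − 3.77 = -2.30; fold change = 2^2.30 = 4.925
Il4 has the largest |ΔΔCt| = 4.34.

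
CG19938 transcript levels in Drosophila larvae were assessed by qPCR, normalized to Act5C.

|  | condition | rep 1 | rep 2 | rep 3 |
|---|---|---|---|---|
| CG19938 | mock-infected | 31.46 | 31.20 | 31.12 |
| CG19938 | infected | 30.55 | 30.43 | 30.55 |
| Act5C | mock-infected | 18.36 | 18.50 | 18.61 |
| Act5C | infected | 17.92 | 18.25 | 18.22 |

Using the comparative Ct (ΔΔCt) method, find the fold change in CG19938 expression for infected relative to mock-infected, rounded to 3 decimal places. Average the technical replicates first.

Mean Ct: CG19938 mock-infected 31.260; CG19938 infected 30.510; Act5C mock-infected 18.490; Act5C infected 18.130
ΔCt(mock-infected) = 31.260 − 18.490 = 12.770
ΔCt(infected) = 30.510 − 18.130 = 12.380
ΔΔCt = 12.380 − 12.770 = -0.390
Fold change = 2^(−(-0.390)) = 2^0.390 = 1.3104

1.310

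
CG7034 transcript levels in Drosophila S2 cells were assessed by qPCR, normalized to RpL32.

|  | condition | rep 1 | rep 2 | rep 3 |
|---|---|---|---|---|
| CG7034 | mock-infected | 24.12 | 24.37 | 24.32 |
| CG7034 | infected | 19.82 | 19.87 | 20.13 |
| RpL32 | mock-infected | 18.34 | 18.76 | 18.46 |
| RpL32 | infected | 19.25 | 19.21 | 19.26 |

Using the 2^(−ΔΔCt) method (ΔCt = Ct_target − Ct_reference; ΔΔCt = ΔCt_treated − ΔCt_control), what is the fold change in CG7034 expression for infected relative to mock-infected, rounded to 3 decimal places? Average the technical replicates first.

Mean Ct: CG7034 mock-infected 24.270; CG7034 infected 19.940; RpL32 mock-infected 18.520; RpL32 infected 19.240
ΔCt(mock-infected) = 24.270 − 18.520 = 5.750
ΔCt(infected) = 19.940 − 19.240 = 0.700
ΔΔCt = 0.700 − 5.750 = -5.050
Fold change = 2^(−(-5.050)) = 2^5.050 = 33.1285

33.128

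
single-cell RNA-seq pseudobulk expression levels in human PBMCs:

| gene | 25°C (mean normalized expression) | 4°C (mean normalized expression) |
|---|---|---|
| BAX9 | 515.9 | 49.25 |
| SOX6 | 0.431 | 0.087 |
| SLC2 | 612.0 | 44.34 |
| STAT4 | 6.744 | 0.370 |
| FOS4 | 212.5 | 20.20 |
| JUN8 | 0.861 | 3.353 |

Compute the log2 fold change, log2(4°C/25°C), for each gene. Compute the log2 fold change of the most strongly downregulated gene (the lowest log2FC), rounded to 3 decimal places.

log2(49.25/515.9) = -3.389  (BAX9)
log2(0.087/0.431) = -2.309  (SOX6)
log2(44.34/612.0) = -3.787  (SLC2)
log2(0.370/6.744) = -4.188  (STAT4)
log2(20.20/212.5) = -3.395  (FOS4)
log2(3.353/0.861) = 1.961  (JUN8)
STAT4 is most strongly downregulated.

-4.188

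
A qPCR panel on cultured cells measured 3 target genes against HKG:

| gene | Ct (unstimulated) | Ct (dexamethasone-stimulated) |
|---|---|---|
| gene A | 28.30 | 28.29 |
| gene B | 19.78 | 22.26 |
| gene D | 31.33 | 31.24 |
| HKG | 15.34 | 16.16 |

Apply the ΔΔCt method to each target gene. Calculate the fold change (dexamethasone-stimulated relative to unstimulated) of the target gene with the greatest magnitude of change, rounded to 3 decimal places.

gene A: ΔΔCt = (28.29−16.16) − (28.30−15.34) = 12.13 − 12.96 = -0.83; fold change = 2^0.83 = 1.778
gene B: ΔΔCt = (22.26−16.16) − (19.78−15.34) = 6.10 − 4.44 = 1.66; fold change = 2^-1.66 = 0.316
gene D: ΔΔCt = (31.24−16.16) − (31.33−15.34) = 15.08 − 15.99 = -0.91; fold change = 2^0.91 = 1.879
gene B has the largest |ΔΔCt| = 1.66.

0.316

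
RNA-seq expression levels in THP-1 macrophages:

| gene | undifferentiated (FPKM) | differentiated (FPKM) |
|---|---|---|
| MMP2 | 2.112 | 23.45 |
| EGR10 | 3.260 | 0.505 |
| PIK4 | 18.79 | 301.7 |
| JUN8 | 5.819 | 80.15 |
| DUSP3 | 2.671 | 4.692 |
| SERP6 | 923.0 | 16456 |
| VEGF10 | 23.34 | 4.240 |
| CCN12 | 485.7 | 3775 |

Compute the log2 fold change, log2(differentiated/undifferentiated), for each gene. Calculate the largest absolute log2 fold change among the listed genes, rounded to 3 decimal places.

log2(23.45/2.112) = 3.473  (MMP2)
log2(0.505/3.260) = -2.691  (EGR10)
log2(301.7/18.79) = 4.005  (PIK4)
log2(80.15/5.819) = 3.784  (JUN8)
log2(4.692/2.671) = 0.813  (DUSP3)
log2(16456/923.0) = 4.156  (SERP6)
log2(4.240/23.34) = -2.461  (VEGF10)
log2(3775/485.7) = 2.958  (CCN12)
The largest magnitude belongs to SERP6.

4.156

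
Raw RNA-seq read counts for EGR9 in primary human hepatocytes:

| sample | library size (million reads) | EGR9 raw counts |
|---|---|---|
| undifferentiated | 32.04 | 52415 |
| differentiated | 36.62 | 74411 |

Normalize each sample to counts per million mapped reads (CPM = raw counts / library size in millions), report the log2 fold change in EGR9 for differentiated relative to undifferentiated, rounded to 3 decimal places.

CPM(undifferentiated) = 52415 / 32.04 = 1635.9238
CPM(differentiated) = 74411 / 36.62 = 2031.9771
Fold change = 2031.9771 / 1635.9238 = 1.24210
log2(1.24210) = 0.3128

0.313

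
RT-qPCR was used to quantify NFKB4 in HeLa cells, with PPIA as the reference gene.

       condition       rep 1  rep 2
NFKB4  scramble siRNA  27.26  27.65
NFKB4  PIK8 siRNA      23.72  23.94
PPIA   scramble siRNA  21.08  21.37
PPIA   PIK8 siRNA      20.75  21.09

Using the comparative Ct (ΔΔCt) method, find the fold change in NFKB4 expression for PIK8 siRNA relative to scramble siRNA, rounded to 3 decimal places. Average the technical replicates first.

Mean Ct: NFKB4 scramble siRNA 27.455; NFKB4 PIK8 siRNA 23.830; PPIA scramble siRNA 21.225; PPIA PIK8 siRNA 20.920
ΔCt(scramble siRNA) = 27.455 − 21.225 = 6.230
ΔCt(PIK8 siRNA) = 23.830 − 20.920 = 2.910
ΔΔCt = 2.910 − 6.230 = -3.320
Fold change = 2^(−(-3.320)) = 2^3.320 = 9.9866

9.987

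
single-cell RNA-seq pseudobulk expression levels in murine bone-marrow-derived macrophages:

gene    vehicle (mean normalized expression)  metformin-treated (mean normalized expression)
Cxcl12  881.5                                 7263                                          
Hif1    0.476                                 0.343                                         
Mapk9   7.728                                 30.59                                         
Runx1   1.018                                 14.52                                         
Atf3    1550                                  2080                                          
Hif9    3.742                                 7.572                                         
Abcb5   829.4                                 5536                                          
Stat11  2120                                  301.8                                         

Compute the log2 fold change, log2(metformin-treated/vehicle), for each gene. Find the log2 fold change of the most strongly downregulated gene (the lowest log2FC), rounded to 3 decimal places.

-2.812

log2(7263/881.5) = 3.043  (Cxcl12)
log2(0.343/0.476) = -0.473  (Hif1)
log2(30.59/7.728) = 1.985  (Mapk9)
log2(14.52/1.018) = 3.834  (Runx1)
log2(2080/1550) = 0.424  (Atf3)
log2(7.572/3.742) = 1.017  (Hif9)
log2(5536/829.4) = 2.739  (Abcb5)
log2(301.8/2120) = -2.812  (Stat11)
Stat11 is most strongly downregulated.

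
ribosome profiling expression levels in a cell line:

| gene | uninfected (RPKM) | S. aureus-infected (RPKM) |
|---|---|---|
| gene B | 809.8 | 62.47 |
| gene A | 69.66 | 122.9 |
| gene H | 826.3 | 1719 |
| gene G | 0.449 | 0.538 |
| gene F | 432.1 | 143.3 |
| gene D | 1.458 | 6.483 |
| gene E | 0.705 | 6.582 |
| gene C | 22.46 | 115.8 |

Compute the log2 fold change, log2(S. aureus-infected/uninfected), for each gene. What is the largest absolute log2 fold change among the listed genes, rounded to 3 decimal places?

log2(62.47/809.8) = -3.696  (gene B)
log2(122.9/69.66) = 0.819  (gene A)
log2(1719/826.3) = 1.057  (gene H)
log2(0.538/0.449) = 0.261  (gene G)
log2(143.3/432.1) = -1.592  (gene F)
log2(6.483/1.458) = 2.153  (gene D)
log2(6.582/0.705) = 3.223  (gene E)
log2(115.8/22.46) = 2.366  (gene C)
The largest magnitude belongs to gene B.

3.696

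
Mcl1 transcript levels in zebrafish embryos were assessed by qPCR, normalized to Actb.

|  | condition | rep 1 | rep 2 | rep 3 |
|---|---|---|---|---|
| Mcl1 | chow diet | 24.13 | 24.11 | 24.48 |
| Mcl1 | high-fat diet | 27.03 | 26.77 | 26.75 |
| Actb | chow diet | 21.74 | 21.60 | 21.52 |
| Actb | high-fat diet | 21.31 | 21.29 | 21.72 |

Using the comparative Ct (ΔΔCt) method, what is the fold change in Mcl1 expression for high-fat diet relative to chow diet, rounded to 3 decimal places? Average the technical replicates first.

0.145

Mean Ct: Mcl1 chow diet 24.240; Mcl1 high-fat diet 26.850; Actb chow diet 21.620; Actb high-fat diet 21.440
ΔCt(chow diet) = 24.240 − 21.620 = 2.620
ΔCt(high-fat diet) = 26.850 − 21.440 = 5.410
ΔΔCt = 5.410 − 2.620 = 2.790
Fold change = 2^(−2.790) = 0.1446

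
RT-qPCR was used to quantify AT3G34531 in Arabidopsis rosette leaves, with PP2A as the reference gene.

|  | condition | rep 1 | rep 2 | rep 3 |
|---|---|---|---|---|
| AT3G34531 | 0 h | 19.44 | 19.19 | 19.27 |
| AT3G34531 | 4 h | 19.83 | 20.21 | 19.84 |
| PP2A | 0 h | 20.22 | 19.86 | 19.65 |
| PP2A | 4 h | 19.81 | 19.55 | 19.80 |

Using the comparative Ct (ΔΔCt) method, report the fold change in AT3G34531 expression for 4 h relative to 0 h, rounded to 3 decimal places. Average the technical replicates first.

0.555

Mean Ct: AT3G34531 0 h 19.300; AT3G34531 4 h 19.960; PP2A 0 h 19.910; PP2A 4 h 19.720
ΔCt(0 h) = 19.300 − 19.910 = -0.610
ΔCt(4 h) = 19.960 − 19.720 = 0.240
ΔΔCt = 0.240 − (-0.610) = 0.850
Fold change = 2^(−0.850) = 0.5548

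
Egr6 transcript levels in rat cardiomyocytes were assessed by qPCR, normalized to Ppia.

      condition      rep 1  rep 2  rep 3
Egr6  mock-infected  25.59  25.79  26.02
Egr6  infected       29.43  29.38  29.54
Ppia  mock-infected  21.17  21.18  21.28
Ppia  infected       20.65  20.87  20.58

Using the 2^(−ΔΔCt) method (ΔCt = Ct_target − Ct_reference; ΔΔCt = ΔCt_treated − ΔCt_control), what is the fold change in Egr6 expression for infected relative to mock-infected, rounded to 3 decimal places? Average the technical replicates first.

Mean Ct: Egr6 mock-infected 25.800; Egr6 infected 29.450; Ppia mock-infected 21.210; Ppia infected 20.700
ΔCt(mock-infected) = 25.800 − 21.210 = 4.590
ΔCt(infected) = 29.450 − 20.700 = 8.750
ΔΔCt = 8.750 − 4.590 = 4.160
Fold change = 2^(−4.160) = 0.0559

0.056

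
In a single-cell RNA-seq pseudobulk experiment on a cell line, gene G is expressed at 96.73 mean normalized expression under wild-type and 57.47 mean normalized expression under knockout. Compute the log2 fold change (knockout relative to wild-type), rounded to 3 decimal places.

-0.751

Fold change = 57.47 / 96.73 = 0.5941
log2(0.5941) = -0.7512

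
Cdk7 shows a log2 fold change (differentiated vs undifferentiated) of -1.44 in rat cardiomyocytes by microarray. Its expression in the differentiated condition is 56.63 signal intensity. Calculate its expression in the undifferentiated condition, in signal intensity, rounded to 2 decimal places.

Fold change = 2^(-1.44) = 0.3686
undifferentiated expression = 56.63 / 0.3686 = 153.65

153.65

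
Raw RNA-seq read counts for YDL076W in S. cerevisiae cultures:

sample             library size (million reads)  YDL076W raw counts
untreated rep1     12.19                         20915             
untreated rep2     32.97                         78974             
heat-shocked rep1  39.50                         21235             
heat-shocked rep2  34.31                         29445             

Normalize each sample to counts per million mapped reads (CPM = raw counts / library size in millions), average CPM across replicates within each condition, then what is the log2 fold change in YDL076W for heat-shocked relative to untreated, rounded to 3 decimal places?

CPM(untreated rep1) = 20915 / 12.19 = 1715.7506
CPM(untreated rep2) = 78974 / 32.97 = 2395.3291
CPM(heat-shocked rep1) = 21235 / 39.50 = 537.5949
CPM(heat-shocked rep2) = 29445 / 34.31 = 858.2046
mean CPM(untreated) = 2055.5399; mean CPM(heat-shocked) = 697.8998
Fold change = 697.8998 / 2055.5399 = 0.33952
log2(0.33952) = -1.5584

-1.558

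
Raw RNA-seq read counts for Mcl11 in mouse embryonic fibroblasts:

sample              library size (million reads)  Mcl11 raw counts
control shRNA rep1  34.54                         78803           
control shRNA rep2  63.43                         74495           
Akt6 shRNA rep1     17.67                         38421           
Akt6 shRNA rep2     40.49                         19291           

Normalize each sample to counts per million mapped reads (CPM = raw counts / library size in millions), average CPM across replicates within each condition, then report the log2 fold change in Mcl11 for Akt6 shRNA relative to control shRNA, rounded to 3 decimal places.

CPM(control shRNA rep1) = 78803 / 34.54 = 2281.4997
CPM(control shRNA rep2) = 74495 / 63.43 = 1174.4443
CPM(Akt6 shRNA rep1) = 38421 / 17.67 = 2174.3633
CPM(Akt6 shRNA rep2) = 19291 / 40.49 = 476.4386
mean CPM(control shRNA) = 1727.9720; mean CPM(Akt6 shRNA) = 1325.4010
Fold change = 1325.4010 / 1727.9720 = 0.76703
log2(0.76703) = -0.3827

-0.383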